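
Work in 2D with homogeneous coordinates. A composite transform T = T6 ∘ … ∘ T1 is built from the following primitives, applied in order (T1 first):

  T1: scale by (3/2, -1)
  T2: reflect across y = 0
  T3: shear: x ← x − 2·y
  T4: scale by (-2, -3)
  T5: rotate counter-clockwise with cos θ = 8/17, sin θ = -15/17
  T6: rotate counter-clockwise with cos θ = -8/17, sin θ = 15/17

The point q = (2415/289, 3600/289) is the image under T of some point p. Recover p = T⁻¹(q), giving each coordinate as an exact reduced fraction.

p = (-5, 0)

T1 = [3/2 0 0; 0 -1 0; 0 0 1]
T2·T1 = [3/2 0 0; 0 1 0; 0 0 1]
T3·…·T1 = [3/2 -2 0; 0 1 0; 0 0 1]
T4·…·T1 = [-3 4 0; 0 -3 0; 0 0 1]
T5·…·T1 = [-24/17 -13/17 0; 45/17 -84/17 0; 0 0 1]
T6·…·T1 = [-483/289 1364/289 0; -720/289 477/289 0; 0 0 1]
det M = 9; M⁻¹ = [53/289 -1364/2601 0; 80/289 -161/867 0; 0 0 1]
M⁻¹ · (2415/289, 3600/289)ᵀ = (-5, 0)ᵀ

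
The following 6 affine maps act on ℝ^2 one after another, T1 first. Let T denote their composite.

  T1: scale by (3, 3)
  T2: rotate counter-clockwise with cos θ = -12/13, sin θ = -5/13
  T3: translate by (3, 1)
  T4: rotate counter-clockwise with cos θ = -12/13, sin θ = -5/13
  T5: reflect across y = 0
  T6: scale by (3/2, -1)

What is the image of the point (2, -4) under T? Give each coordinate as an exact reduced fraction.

T(p) = (5253/338, -1059/169)

T1 scale by (3, 3): (2, -4) → (6, -12)
T2 rotate counter-clockwise with cos θ = -12/13, sin θ = -5/13: (6, -12) → (-132/13, 114/13)
T3 translate by (3, 1): (-132/13, 114/13) → (-93/13, 127/13)
T4 rotate counter-clockwise with cos θ = -12/13, sin θ = -5/13: (-93/13, 127/13) → (1751/169, -1059/169)
T5 reflect across y = 0: (1751/169, -1059/169) → (1751/169, 1059/169)
T6 scale by (3/2, -1): (1751/169, 1059/169) → (5253/338, -1059/169)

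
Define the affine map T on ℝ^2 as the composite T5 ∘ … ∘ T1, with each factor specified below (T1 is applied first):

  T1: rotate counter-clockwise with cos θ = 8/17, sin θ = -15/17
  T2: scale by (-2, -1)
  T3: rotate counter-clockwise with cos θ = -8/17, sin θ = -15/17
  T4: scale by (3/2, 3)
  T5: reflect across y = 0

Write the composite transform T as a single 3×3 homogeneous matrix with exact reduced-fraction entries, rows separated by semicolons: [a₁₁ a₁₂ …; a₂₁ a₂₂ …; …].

T = [1059/578 180/289 0; -360/289 -1542/289 0; 0 0 1]

T1 = [8/17 15/17 0; -15/17 8/17 0; 0 0 1]
T2·T1 = [-16/17 -30/17 0; 15/17 -8/17 0; 0 0 1]
T3·…·T1 = [353/289 120/289 0; 120/289 514/289 0; 0 0 1]
T4·…·T1 = [1059/578 180/289 0; 360/289 1542/289 0; 0 0 1]
T5·…·T1 = [1059/578 180/289 0; -360/289 -1542/289 0; 0 0 1]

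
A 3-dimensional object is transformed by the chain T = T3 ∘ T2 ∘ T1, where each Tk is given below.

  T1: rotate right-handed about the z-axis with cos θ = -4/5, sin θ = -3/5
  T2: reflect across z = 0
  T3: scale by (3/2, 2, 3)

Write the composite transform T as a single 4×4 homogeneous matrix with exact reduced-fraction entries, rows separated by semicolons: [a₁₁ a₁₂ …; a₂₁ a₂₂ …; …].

T = [-6/5 9/10 0 0; -6/5 -8/5 0 0; 0 0 -3 0; 0 0 0 1]

T1 = [-4/5 3/5 0 0; -3/5 -4/5 0 0; 0 0 1 0; 0 0 0 1]
T2·T1 = [-4/5 3/5 0 0; -3/5 -4/5 0 0; 0 0 -1 0; 0 0 0 1]
T3·…·T1 = [-6/5 9/10 0 0; -6/5 -8/5 0 0; 0 0 -3 0; 0 0 0 1]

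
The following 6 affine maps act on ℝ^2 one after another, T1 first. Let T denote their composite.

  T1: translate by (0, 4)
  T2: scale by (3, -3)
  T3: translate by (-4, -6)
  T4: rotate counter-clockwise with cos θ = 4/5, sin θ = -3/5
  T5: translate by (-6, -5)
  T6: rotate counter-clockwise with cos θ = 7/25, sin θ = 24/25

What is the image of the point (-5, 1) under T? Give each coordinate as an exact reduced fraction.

T1 translate by (0, 4): (-5, 1) → (-5, 5)
T2 scale by (3, -3): (-5, 5) → (-15, -15)
T3 translate by (-4, -6): (-15, -15) → (-19, -21)
T4 rotate counter-clockwise with cos θ = 4/5, sin θ = -3/5: (-19, -21) → (-139/5, -27/5)
T5 translate by (-6, -5): (-139/5, -27/5) → (-169/5, -52/5)
T6 rotate counter-clockwise with cos θ = 7/25, sin θ = 24/25: (-169/5, -52/5) → (13/25, -884/25)

T(p) = (13/25, -884/25)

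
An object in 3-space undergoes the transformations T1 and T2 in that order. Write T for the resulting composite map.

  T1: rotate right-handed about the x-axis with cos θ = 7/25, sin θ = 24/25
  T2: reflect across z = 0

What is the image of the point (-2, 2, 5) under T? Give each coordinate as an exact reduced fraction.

T(p) = (-2, -106/25, -83/25)

T1 rotate right-handed about the x-axis with cos θ = 7/25, sin θ = 24/25: (-2, 2, 5) → (-2, -106/25, 83/25)
T2 reflect across z = 0: (-2, -106/25, 83/25) → (-2, -106/25, -83/25)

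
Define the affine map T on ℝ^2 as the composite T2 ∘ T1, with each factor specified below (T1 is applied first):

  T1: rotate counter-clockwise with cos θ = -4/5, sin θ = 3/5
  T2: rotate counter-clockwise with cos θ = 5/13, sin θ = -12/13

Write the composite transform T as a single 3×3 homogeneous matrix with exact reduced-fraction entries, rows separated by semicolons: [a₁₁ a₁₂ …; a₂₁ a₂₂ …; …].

T1 = [-4/5 -3/5 0; 3/5 -4/5 0; 0 0 1]
T2·T1 = [16/65 -63/65 0; 63/65 16/65 0; 0 0 1]

T = [16/65 -63/65 0; 63/65 16/65 0; 0 0 1]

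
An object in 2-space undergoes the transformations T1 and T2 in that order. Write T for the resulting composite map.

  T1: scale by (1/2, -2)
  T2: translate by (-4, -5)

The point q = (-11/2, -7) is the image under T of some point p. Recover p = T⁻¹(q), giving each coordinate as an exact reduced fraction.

T1 = [1/2 0 0; 0 -2 0; 0 0 1]
T2·T1 = [1/2 0 -4; 0 -2 -5; 0 0 1]
det M = -1; M⁻¹ = [2 0 8; 0 -1/2 -5/2; 0 0 1]
M⁻¹ · (-11/2, -7)ᵀ = (-3, 1)ᵀ

p = (-3, 1)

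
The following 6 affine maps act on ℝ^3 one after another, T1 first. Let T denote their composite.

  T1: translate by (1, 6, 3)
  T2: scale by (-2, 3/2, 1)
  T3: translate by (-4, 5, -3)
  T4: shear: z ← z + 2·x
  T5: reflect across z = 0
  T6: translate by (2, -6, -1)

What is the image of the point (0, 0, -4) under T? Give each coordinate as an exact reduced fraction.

T(p) = (-4, 8, 15)

T1 translate by (1, 6, 3): (0, 0, -4) → (1, 6, -1)
T2 scale by (-2, 3/2, 1): (1, 6, -1) → (-2, 9, -1)
T3 translate by (-4, 5, -3): (-2, 9, -1) → (-6, 14, -4)
T4 shear: z ← z + 2·x: (-6, 14, -4) → (-6, 14, -16)
T5 reflect across z = 0: (-6, 14, -16) → (-6, 14, 16)
T6 translate by (2, -6, -1): (-6, 14, 16) → (-4, 8, 15)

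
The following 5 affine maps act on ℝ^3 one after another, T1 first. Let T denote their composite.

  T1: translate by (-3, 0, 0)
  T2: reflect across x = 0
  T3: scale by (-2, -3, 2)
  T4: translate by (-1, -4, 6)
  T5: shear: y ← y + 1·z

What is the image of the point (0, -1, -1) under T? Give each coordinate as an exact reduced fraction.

T(p) = (-7, 3, 4)

T1 translate by (-3, 0, 0): (0, -1, -1) → (-3, -1, -1)
T2 reflect across x = 0: (-3, -1, -1) → (3, -1, -1)
T3 scale by (-2, -3, 2): (3, -1, -1) → (-6, 3, -2)
T4 translate by (-1, -4, 6): (-6, 3, -2) → (-7, -1, 4)
T5 shear: y ← y + 1·z: (-7, -1, 4) → (-7, 3, 4)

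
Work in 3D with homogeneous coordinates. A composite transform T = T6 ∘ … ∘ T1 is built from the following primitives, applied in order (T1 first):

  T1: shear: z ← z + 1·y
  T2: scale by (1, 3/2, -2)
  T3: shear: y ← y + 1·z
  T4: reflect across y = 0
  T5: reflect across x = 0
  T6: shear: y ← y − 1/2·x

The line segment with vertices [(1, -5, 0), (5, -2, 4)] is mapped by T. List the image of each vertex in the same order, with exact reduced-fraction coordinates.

T1 shear: z ← z + 1·y: (1, -5, 0) → (1, -5, -5); (5, -2, 4) → (5, -2, 2)
T2 scale by (1, 3/2, -2): (1, -5, -5) → (1, -15/2, 10); (5, -2, 2) → (5, -3, -4)
T3 shear: y ← y + 1·z: (1, -15/2, 10) → (1, 5/2, 10); (5, -3, -4) → (5, -7, -4)
T4 reflect across y = 0: (1, 5/2, 10) → (1, -5/2, 10); (5, -7, -4) → (5, 7, -4)
T5 reflect across x = 0: (1, -5/2, 10) → (-1, -5/2, 10); (5, 7, -4) → (-5, 7, -4)
T6 shear: y ← y − 1/2·x: (-1, -5/2, 10) → (-1, -2, 10); (-5, 7, -4) → (-5, 19/2, -4)

image vertices: (-1, -2, 10), (-5, 19/2, -4)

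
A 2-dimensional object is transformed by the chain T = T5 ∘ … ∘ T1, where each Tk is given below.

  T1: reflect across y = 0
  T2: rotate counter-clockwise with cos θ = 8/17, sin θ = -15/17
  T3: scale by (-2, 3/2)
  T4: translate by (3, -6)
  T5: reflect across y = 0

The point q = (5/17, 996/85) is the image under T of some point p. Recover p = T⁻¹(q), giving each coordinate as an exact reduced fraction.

T1 = [1 0 0; 0 -1 0; 0 0 1]
T2·T1 = [8/17 -15/17 0; -15/17 -8/17 0; 0 0 1]
T3·…·T1 = [-16/17 30/17 0; -45/34 -12/17 0; 0 0 1]
T4·…·T1 = [-16/17 30/17 3; -45/34 -12/17 -6; 0 0 1]
T5·…·T1 = [-16/17 30/17 3; 45/34 12/17 6; 0 0 1]
det M = -3; M⁻¹ = [-4/17 10/17 -48/17; 15/34 16/51 -109/34; 0 0 1]
M⁻¹ · (5/17, 996/85)ᵀ = (4, 3/5)ᵀ

p = (4, 3/5)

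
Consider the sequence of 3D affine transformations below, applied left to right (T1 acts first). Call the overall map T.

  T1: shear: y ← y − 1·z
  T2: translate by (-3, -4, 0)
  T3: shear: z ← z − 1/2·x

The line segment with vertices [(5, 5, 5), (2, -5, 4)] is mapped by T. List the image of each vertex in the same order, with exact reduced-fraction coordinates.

image vertices: (2, -4, 4), (-1, -13, 9/2)

T1 shear: y ← y − 1·z: (5, 5, 5) → (5, 0, 5); (2, -5, 4) → (2, -9, 4)
T2 translate by (-3, -4, 0): (5, 0, 5) → (2, -4, 5); (2, -9, 4) → (-1, -13, 4)
T3 shear: z ← z − 1/2·x: (2, -4, 5) → (2, -4, 4); (-1, -13, 4) → (-1, -13, 9/2)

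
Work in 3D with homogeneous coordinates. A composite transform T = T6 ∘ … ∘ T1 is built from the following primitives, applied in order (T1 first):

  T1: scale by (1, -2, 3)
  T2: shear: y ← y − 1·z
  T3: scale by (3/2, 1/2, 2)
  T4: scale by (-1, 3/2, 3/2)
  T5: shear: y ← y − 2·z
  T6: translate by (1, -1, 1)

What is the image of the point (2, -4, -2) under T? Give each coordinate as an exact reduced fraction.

T1 scale by (1, -2, 3): (2, -4, -2) → (2, 8, -6)
T2 shear: y ← y − 1·z: (2, 8, -6) → (2, 14, -6)
T3 scale by (3/2, 1/2, 2): (2, 14, -6) → (3, 7, -12)
T4 scale by (-1, 3/2, 3/2): (3, 7, -12) → (-3, 21/2, -18)
T5 shear: y ← y − 2·z: (-3, 21/2, -18) → (-3, 93/2, -18)
T6 translate by (1, -1, 1): (-3, 93/2, -18) → (-2, 91/2, -17)

T(p) = (-2, 91/2, -17)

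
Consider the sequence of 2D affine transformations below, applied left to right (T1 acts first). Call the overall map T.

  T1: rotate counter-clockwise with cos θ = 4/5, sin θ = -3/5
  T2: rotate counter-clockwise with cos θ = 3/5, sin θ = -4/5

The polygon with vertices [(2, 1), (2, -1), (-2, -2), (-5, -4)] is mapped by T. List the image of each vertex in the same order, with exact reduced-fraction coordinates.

T1 rotate counter-clockwise with cos θ = 4/5, sin θ = -3/5: (2, 1) → (11/5, -2/5); (2, -1) → (1, -2); (-2, -2) → (-14/5, -2/5); (-5, -4) → (-32/5, -1/5)
T2 rotate counter-clockwise with cos θ = 3/5, sin θ = -4/5: (11/5, -2/5) → (1, -2); (1, -2) → (-1, -2); (-14/5, -2/5) → (-2, 2); (-32/5, -1/5) → (-4, 5)

image vertices: (1, -2), (-1, -2), (-2, 2), (-4, 5)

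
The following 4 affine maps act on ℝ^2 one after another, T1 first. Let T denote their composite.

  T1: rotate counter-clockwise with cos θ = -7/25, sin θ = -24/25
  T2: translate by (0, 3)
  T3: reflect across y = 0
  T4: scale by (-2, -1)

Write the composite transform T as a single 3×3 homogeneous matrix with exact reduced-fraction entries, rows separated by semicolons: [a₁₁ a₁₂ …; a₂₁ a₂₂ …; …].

T1 = [-7/25 24/25 0; -24/25 -7/25 0; 0 0 1]
T2·T1 = [-7/25 24/25 0; -24/25 -7/25 3; 0 0 1]
T3·…·T1 = [-7/25 24/25 0; 24/25 7/25 -3; 0 0 1]
T4·…·T1 = [14/25 -48/25 0; -24/25 -7/25 3; 0 0 1]

T = [14/25 -48/25 0; -24/25 -7/25 3; 0 0 1]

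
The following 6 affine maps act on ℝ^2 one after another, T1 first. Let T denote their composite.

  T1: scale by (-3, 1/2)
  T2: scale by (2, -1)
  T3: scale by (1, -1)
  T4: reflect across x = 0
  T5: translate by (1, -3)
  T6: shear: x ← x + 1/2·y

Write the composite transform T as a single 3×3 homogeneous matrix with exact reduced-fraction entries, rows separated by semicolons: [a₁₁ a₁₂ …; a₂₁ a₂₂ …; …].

T = [6 1/4 -1/2; 0 1/2 -3; 0 0 1]

T1 = [-3 0 0; 0 1/2 0; 0 0 1]
T2·T1 = [-6 0 0; 0 -1/2 0; 0 0 1]
T3·…·T1 = [-6 0 0; 0 1/2 0; 0 0 1]
T4·…·T1 = [6 0 0; 0 1/2 0; 0 0 1]
T5·…·T1 = [6 0 1; 0 1/2 -3; 0 0 1]
T6·…·T1 = [6 1/4 -1/2; 0 1/2 -3; 0 0 1]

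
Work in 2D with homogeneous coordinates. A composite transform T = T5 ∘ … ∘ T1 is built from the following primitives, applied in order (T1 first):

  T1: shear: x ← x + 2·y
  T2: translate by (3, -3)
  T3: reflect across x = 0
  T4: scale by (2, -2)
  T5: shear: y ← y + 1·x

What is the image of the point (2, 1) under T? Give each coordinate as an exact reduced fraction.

T(p) = (-14, -10)

T1 shear: x ← x + 2·y: (2, 1) → (4, 1)
T2 translate by (3, -3): (4, 1) → (7, -2)
T3 reflect across x = 0: (7, -2) → (-7, -2)
T4 scale by (2, -2): (-7, -2) → (-14, 4)
T5 shear: y ← y + 1·x: (-14, 4) → (-14, -10)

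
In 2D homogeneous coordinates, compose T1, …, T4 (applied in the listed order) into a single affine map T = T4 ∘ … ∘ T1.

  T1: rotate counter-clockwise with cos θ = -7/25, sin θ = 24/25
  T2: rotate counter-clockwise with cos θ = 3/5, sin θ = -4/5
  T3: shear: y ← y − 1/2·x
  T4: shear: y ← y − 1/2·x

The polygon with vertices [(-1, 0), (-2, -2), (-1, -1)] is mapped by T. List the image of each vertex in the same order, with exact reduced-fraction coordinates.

T1 rotate counter-clockwise with cos θ = -7/25, sin θ = 24/25: (-1, 0) → (7/25, -24/25); (-2, -2) → (62/25, -34/25); (-1, -1) → (31/25, -17/25)
T2 rotate counter-clockwise with cos θ = 3/5, sin θ = -4/5: (7/25, -24/25) → (-3/5, -4/5); (62/25, -34/25) → (2/5, -14/5); (31/25, -17/25) → (1/5, -7/5)
T3 shear: y ← y − 1/2·x: (-3/5, -4/5) → (-3/5, -1/2); (2/5, -14/5) → (2/5, -3); (1/5, -7/5) → (1/5, -3/2)
T4 shear: y ← y − 1/2·x: (-3/5, -1/2) → (-3/5, -1/5); (2/5, -3) → (2/5, -16/5); (1/5, -3/2) → (1/5, -8/5)

image vertices: (-3/5, -1/5), (2/5, -16/5), (1/5, -8/5)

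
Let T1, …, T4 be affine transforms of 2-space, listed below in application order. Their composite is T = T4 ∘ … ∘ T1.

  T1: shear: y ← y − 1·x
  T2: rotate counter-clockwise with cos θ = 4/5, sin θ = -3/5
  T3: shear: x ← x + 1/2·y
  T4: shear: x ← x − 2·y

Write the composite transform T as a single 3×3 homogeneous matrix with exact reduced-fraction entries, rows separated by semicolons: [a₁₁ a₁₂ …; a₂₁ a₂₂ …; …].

T1 = [1 0 0; -1 1 0; 0 0 1]
T2·T1 = [1/5 3/5 0; -7/5 4/5 0; 0 0 1]
T3·…·T1 = [-1/2 1 0; -7/5 4/5 0; 0 0 1]
T4·…·T1 = [23/10 -3/5 0; -7/5 4/5 0; 0 0 1]

T = [23/10 -3/5 0; -7/5 4/5 0; 0 0 1]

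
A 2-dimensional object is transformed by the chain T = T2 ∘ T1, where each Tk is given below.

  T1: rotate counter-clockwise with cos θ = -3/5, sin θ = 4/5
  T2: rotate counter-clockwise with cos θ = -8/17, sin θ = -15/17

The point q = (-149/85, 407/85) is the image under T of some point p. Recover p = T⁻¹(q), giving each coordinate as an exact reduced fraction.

T1 = [-3/5 -4/5 0; 4/5 -3/5 0; 0 0 1]
T2·T1 = [84/85 -13/85 0; 13/85 84/85 0; 0 0 1]
det M = 1; M⁻¹ = [84/85 13/85 0; -13/85 84/85 0; 0 0 1]
M⁻¹ · (-149/85, 407/85)ᵀ = (-1, 5)ᵀ

p = (-1, 5)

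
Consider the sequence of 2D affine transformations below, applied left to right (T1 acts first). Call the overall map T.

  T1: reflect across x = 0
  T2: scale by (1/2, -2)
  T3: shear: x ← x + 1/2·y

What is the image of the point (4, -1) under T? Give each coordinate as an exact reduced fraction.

T(p) = (-1, 2)

T1 reflect across x = 0: (4, -1) → (-4, -1)
T2 scale by (1/2, -2): (-4, -1) → (-2, 2)
T3 shear: x ← x + 1/2·y: (-2, 2) → (-1, 2)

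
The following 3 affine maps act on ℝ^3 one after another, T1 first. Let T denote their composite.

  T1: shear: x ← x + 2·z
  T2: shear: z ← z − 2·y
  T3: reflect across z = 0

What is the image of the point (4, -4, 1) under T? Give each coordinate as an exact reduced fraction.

T(p) = (6, -4, -9)

T1 shear: x ← x + 2·z: (4, -4, 1) → (6, -4, 1)
T2 shear: z ← z − 2·y: (6, -4, 1) → (6, -4, 9)
T3 reflect across z = 0: (6, -4, 9) → (6, -4, -9)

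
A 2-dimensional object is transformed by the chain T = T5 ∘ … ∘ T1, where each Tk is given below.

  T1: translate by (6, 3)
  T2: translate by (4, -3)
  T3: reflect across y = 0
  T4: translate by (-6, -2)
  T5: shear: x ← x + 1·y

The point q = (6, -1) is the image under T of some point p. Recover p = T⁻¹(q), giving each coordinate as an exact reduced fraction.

p = (3, -1)

T1 = [1 0 6; 0 1 3; 0 0 1]
T2·T1 = [1 0 10; 0 1 0; 0 0 1]
T3·…·T1 = [1 0 10; 0 -1 0; 0 0 1]
T4·…·T1 = [1 0 4; 0 -1 -2; 0 0 1]
T5·…·T1 = [1 -1 2; 0 -1 -2; 0 0 1]
det M = -1; M⁻¹ = [1 -1 -4; 0 -1 -2; 0 0 1]
M⁻¹ · (6, -1)ᵀ = (3, -1)ᵀ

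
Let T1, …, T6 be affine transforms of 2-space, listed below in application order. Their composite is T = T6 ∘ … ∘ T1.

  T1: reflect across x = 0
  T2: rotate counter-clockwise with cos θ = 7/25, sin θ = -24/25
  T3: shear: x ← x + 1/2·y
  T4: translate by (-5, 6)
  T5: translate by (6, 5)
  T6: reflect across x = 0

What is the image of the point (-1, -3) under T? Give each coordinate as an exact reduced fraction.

T1 reflect across x = 0: (-1, -3) → (1, -3)
T2 rotate counter-clockwise with cos θ = 7/25, sin θ = -24/25: (1, -3) → (-13/5, -9/5)
T3 shear: x ← x + 1/2·y: (-13/5, -9/5) → (-7/2, -9/5)
T4 translate by (-5, 6): (-7/2, -9/5) → (-17/2, 21/5)
T5 translate by (6, 5): (-17/2, 21/5) → (-5/2, 46/5)
T6 reflect across x = 0: (-5/2, 46/5) → (5/2, 46/5)

T(p) = (5/2, 46/5)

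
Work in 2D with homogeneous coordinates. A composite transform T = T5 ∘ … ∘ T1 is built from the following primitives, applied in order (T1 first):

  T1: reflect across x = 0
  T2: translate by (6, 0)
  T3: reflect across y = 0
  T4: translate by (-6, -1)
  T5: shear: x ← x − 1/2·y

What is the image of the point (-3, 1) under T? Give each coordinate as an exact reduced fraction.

T1 reflect across x = 0: (-3, 1) → (3, 1)
T2 translate by (6, 0): (3, 1) → (9, 1)
T3 reflect across y = 0: (9, 1) → (9, -1)
T4 translate by (-6, -1): (9, -1) → (3, -2)
T5 shear: x ← x − 1/2·y: (3, -2) → (4, -2)

T(p) = (4, -2)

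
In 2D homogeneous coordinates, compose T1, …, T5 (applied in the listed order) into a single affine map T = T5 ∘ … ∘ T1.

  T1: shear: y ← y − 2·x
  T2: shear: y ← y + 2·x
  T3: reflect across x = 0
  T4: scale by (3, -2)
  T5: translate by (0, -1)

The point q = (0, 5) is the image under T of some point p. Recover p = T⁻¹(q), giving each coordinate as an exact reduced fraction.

p = (0, -3)

T1 = [1 0 0; -2 1 0; 0 0 1]
T2·T1 = [1 0 0; 0 1 0; 0 0 1]
T3·…·T1 = [-1 0 0; 0 1 0; 0 0 1]
T4·…·T1 = [-3 0 0; 0 -2 0; 0 0 1]
T5·…·T1 = [-3 0 0; 0 -2 -1; 0 0 1]
det M = 6; M⁻¹ = [-1/3 0 0; 0 -1/2 -1/2; 0 0 1]
M⁻¹ · (0, 5)ᵀ = (0, -3)ᵀ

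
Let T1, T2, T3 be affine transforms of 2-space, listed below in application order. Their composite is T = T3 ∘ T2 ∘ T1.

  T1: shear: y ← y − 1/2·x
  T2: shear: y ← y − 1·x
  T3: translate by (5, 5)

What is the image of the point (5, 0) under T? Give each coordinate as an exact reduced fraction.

T1 shear: y ← y − 1/2·x: (5, 0) → (5, -5/2)
T2 shear: y ← y − 1·x: (5, -5/2) → (5, -15/2)
T3 translate by (5, 5): (5, -15/2) → (10, -5/2)

T(p) = (10, -5/2)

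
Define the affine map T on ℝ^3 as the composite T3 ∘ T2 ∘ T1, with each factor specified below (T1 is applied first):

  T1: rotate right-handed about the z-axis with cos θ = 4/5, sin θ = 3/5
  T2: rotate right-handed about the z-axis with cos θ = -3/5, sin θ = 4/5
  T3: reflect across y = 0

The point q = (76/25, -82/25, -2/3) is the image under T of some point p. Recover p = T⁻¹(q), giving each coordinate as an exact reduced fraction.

T1 = [4/5 -3/5 0 0; 3/5 4/5 0 0; 0 0 1 0; 0 0 0 1]
T2·T1 = [-24/25 -7/25 0 0; 7/25 -24/25 0 0; 0 0 1 0; 0 0 0 1]
T3·…·T1 = [-24/25 -7/25 0 0; -7/25 24/25 0 0; 0 0 1 0; 0 0 0 1]
det M = -1; M⁻¹ = [-24/25 -7/25 0 0; -7/25 24/25 0 0; 0 0 1 0; 0 0 0 1]
M⁻¹ · (76/25, -82/25, -2/3)ᵀ = (-2, -4, -2/3)ᵀ

p = (-2, -4, -2/3)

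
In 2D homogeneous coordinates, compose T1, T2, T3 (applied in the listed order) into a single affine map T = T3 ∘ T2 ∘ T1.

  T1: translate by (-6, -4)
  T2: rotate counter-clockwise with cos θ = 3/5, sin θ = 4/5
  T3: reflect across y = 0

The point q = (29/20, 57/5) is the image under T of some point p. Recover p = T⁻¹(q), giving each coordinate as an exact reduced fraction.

p = (-9/4, -4)

T1 = [1 0 -6; 0 1 -4; 0 0 1]
T2·T1 = [3/5 -4/5 -2/5; 4/5 3/5 -36/5; 0 0 1]
T3·…·T1 = [3/5 -4/5 -2/5; -4/5 -3/5 36/5; 0 0 1]
det M = -1; M⁻¹ = [3/5 -4/5 6; -4/5 -3/5 4; 0 0 1]
M⁻¹ · (29/20, 57/5)ᵀ = (-9/4, -4)ᵀ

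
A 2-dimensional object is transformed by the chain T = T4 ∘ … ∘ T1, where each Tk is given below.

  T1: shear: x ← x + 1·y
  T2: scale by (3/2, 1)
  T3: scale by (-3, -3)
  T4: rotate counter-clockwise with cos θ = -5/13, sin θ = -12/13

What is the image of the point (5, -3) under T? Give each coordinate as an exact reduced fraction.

T1 shear: x ← x + 1·y: (5, -3) → (2, -3)
T2 scale by (3/2, 1): (2, -3) → (3, -3)
T3 scale by (-3, -3): (3, -3) → (-9, 9)
T4 rotate counter-clockwise with cos θ = -5/13, sin θ = -12/13: (-9, 9) → (153/13, 63/13)

T(p) = (153/13, 63/13)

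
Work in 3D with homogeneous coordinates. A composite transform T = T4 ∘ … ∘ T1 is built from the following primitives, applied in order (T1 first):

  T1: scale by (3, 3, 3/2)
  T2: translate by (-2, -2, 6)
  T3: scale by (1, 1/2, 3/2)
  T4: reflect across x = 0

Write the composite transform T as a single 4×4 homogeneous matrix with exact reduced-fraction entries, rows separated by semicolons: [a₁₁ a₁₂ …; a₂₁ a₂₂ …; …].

T1 = [3 0 0 0; 0 3 0 0; 0 0 3/2 0; 0 0 0 1]
T2·T1 = [3 0 0 -2; 0 3 0 -2; 0 0 3/2 6; 0 0 0 1]
T3·…·T1 = [3 0 0 -2; 0 3/2 0 -1; 0 0 9/4 9; 0 0 0 1]
T4·…·T1 = [-3 0 0 2; 0 3/2 0 -1; 0 0 9/4 9; 0 0 0 1]

T = [-3 0 0 2; 0 3/2 0 -1; 0 0 9/4 9; 0 0 0 1]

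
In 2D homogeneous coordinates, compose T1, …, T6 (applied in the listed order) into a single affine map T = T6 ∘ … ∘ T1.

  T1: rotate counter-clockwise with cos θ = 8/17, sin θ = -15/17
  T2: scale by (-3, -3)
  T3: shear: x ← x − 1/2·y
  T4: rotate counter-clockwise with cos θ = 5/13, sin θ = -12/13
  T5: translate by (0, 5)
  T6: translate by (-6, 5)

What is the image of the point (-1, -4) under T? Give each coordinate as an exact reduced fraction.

T1 rotate counter-clockwise with cos θ = 8/17, sin θ = -15/17: (-1, -4) → (-4, -1)
T2 scale by (-3, -3): (-4, -1) → (12, 3)
T3 shear: x ← x − 1/2·y: (12, 3) → (21/2, 3)
T4 rotate counter-clockwise with cos θ = 5/13, sin θ = -12/13: (21/2, 3) → (177/26, -111/13)
T5 translate by (0, 5): (177/26, -111/13) → (177/26, -46/13)
T6 translate by (-6, 5): (177/26, -46/13) → (21/26, 19/13)

T(p) = (21/26, 19/13)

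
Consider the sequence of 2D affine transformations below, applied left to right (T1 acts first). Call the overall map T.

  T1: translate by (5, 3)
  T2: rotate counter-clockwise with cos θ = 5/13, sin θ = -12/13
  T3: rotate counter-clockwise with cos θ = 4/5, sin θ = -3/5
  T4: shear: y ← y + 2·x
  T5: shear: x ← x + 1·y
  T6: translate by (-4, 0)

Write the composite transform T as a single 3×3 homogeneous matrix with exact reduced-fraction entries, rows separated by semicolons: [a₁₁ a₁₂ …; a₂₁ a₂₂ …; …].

T = [-111/65 173/65 -296/65; -19/13 22/13 -29/13; 0 0 1]

T1 = [1 0 5; 0 1 3; 0 0 1]
T2·T1 = [5/13 12/13 61/13; -12/13 5/13 -45/13; 0 0 1]
T3·…·T1 = [-16/65 63/65 109/65; -63/65 -16/65 -363/65; 0 0 1]
T4·…·T1 = [-16/65 63/65 109/65; -19/13 22/13 -29/13; 0 0 1]
T5·…·T1 = [-111/65 173/65 -36/65; -19/13 22/13 -29/13; 0 0 1]
T6·…·T1 = [-111/65 173/65 -296/65; -19/13 22/13 -29/13; 0 0 1]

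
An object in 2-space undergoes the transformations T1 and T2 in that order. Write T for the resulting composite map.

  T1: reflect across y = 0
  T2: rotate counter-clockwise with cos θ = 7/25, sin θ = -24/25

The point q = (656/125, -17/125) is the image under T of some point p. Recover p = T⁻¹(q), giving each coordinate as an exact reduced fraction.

T1 = [1 0 0; 0 -1 0; 0 0 1]
T2·T1 = [7/25 -24/25 0; -24/25 -7/25 0; 0 0 1]
det M = -1; M⁻¹ = [7/25 -24/25 0; -24/25 -7/25 0; 0 0 1]
M⁻¹ · (656/125, -17/125)ᵀ = (8/5, -5)ᵀ

p = (8/5, -5)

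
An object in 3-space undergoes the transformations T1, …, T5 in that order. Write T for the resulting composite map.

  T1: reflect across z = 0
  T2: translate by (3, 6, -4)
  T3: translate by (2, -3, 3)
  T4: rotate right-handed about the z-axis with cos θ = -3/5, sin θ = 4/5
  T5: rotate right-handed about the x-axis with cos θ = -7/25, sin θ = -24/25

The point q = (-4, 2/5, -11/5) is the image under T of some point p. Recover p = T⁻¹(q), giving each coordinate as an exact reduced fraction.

p = (-1, -1, -2)

T1 = [1 0 0 0; 0 1 0 0; 0 0 -1 0; 0 0 0 1]
T2·T1 = [1 0 0 3; 0 1 0 6; 0 0 -1 -4; 0 0 0 1]
T3·…·T1 = [1 0 0 5; 0 1 0 3; 0 0 -1 -1; 0 0 0 1]
T4·…·T1 = [-3/5 -4/5 0 -27/5; 4/5 -3/5 0 11/5; 0 0 -1 -1; 0 0 0 1]
T5·…·T1 = [-3/5 -4/5 0 -27/5; -28/125 21/125 -24/25 -197/125; -96/125 72/125 7/25 -229/125; 0 0 0 1]
det M = -1; M⁻¹ = [-3/5 -28/125 -96/125 -5; -4/5 21/125 72/125 -3; 0 -24/25 7/25 -1; 0 0 0 1]
M⁻¹ · (-4, 2/5, -11/5)ᵀ = (-1, -1, -2)ᵀ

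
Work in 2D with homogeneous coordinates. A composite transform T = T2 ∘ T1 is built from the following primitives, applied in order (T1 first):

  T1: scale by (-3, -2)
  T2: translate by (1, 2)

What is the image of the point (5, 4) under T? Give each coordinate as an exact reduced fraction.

T(p) = (-14, -6)

T1 scale by (-3, -2): (5, 4) → (-15, -8)
T2 translate by (1, 2): (-15, -8) → (-14, -6)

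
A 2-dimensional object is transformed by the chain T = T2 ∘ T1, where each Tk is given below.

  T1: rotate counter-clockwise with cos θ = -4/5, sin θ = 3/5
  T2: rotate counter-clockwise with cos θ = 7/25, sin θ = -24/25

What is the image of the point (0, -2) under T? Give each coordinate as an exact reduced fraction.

T(p) = (234/125, -88/125)

T1 rotate counter-clockwise with cos θ = -4/5, sin θ = 3/5: (0, -2) → (6/5, 8/5)
T2 rotate counter-clockwise with cos θ = 7/25, sin θ = -24/25: (6/5, 8/5) → (234/125, -88/125)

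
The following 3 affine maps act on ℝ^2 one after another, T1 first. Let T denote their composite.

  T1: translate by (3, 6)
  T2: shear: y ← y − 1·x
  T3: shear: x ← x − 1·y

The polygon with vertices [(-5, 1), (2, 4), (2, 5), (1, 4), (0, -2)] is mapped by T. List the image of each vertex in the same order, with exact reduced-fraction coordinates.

image vertices: (-11, 9), (0, 5), (-1, 6), (-2, 6), (2, 1)

T1 translate by (3, 6): (-5, 1) → (-2, 7); (2, 4) → (5, 10); (2, 5) → (5, 11); (1, 4) → (4, 10); (0, -2) → (3, 4)
T2 shear: y ← y − 1·x: (-2, 7) → (-2, 9); (5, 10) → (5, 5); (5, 11) → (5, 6); (4, 10) → (4, 6); (3, 4) → (3, 1)
T3 shear: x ← x − 1·y: (-2, 9) → (-11, 9); (5, 5) → (0, 5); (5, 6) → (-1, 6); (4, 6) → (-2, 6); (3, 1) → (2, 1)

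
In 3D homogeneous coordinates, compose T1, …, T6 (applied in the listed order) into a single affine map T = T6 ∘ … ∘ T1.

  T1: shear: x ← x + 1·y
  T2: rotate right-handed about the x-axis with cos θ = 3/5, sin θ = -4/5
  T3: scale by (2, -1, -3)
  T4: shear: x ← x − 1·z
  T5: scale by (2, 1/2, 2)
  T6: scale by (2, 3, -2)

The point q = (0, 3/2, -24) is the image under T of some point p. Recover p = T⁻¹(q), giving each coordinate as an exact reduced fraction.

T1 = [1 1 0 0; 0 1 0 0; 0 0 1 0; 0 0 0 1]
T2·T1 = [1 1 0 0; 0 3/5 4/5 0; 0 -4/5 3/5 0; 0 0 0 1]
T3·…·T1 = [2 2 0 0; 0 -3/5 -4/5 0; 0 12/5 -9/5 0; 0 0 0 1]
T4·…·T1 = [2 -2/5 9/5 0; 0 -3/5 -4/5 0; 0 12/5 -9/5 0; 0 0 0 1]
T5·…·T1 = [4 -4/5 18/5 0; 0 -3/10 -2/5 0; 0 24/5 -18/5 0; 0 0 0 1]
T6·…·T1 = [8 -8/5 36/5 0; 0 -9/10 -6/5 0; 0 -48/5 36/5 0; 0 0 0 1]
det M = -144; M⁻¹ = [1/8 2/5 -7/120 0; 0 -2/5 -1/15 0; 0 -8/15 1/20 0; 0 0 0 1]
M⁻¹ · (0, 3/2, -24)ᵀ = (2, 1, -2)ᵀ

p = (2, 1, -2)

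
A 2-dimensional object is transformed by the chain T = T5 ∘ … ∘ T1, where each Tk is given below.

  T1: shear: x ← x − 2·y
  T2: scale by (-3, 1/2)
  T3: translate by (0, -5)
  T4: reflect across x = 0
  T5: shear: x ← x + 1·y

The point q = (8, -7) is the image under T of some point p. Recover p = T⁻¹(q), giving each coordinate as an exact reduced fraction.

T1 = [1 -2 0; 0 1 0; 0 0 1]
T2·T1 = [-3 6 0; 0 1/2 0; 0 0 1]
T3·…·T1 = [-3 6 0; 0 1/2 -5; 0 0 1]
T4·…·T1 = [3 -6 0; 0 1/2 -5; 0 0 1]
T5·…·T1 = [3 -11/2 -5; 0 1/2 -5; 0 0 1]
det M = 3/2; M⁻¹ = [1/3 11/3 20; 0 2 10; 0 0 1]
M⁻¹ · (8, -7)ᵀ = (-3, -4)ᵀ

p = (-3, -4)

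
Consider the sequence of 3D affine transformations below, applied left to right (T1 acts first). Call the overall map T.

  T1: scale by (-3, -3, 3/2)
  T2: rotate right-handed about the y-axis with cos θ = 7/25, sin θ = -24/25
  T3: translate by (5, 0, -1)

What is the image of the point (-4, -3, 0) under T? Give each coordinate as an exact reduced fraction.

T1 scale by (-3, -3, 3/2): (-4, -3, 0) → (12, 9, 0)
T2 rotate right-handed about the y-axis with cos θ = 7/25, sin θ = -24/25: (12, 9, 0) → (84/25, 9, 288/25)
T3 translate by (5, 0, -1): (84/25, 9, 288/25) → (209/25, 9, 263/25)

T(p) = (209/25, 9, 263/25)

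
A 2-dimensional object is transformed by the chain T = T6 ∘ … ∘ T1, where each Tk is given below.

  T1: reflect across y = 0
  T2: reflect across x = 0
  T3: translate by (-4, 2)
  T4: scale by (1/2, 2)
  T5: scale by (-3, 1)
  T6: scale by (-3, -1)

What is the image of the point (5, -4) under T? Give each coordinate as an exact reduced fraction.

T1 reflect across y = 0: (5, -4) → (5, 4)
T2 reflect across x = 0: (5, 4) → (-5, 4)
T3 translate by (-4, 2): (-5, 4) → (-9, 6)
T4 scale by (1/2, 2): (-9, 6) → (-9/2, 12)
T5 scale by (-3, 1): (-9/2, 12) → (27/2, 12)
T6 scale by (-3, -1): (27/2, 12) → (-81/2, -12)

T(p) = (-81/2, -12)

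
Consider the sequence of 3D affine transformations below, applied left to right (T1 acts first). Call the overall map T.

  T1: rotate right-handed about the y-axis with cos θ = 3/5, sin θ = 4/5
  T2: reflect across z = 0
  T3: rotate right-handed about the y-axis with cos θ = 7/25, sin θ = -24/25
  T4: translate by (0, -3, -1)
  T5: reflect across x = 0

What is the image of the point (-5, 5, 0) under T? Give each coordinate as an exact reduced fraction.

T(p) = (-3, 2, -5)

T1 rotate right-handed about the y-axis with cos θ = 3/5, sin θ = 4/5: (-5, 5, 0) → (-3, 5, 4)
T2 reflect across z = 0: (-3, 5, 4) → (-3, 5, -4)
T3 rotate right-handed about the y-axis with cos θ = 7/25, sin θ = -24/25: (-3, 5, -4) → (3, 5, -4)
T4 translate by (0, -3, -1): (3, 5, -4) → (3, 2, -5)
T5 reflect across x = 0: (3, 2, -5) → (-3, 2, -5)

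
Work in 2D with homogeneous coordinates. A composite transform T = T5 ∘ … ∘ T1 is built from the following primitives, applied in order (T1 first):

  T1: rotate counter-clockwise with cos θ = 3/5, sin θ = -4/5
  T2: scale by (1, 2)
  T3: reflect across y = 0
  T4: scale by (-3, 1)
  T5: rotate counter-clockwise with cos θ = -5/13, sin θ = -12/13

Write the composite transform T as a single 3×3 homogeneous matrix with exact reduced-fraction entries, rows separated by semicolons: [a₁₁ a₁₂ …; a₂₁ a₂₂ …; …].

T1 = [3/5 4/5 0; -4/5 3/5 0; 0 0 1]
T2·T1 = [3/5 4/5 0; -8/5 6/5 0; 0 0 1]
T3·…·T1 = [3/5 4/5 0; 8/5 -6/5 0; 0 0 1]
T4·…·T1 = [-9/5 -12/5 0; 8/5 -6/5 0; 0 0 1]
T5·…·T1 = [141/65 -12/65 0; 68/65 174/65 0; 0 0 1]

T = [141/65 -12/65 0; 68/65 174/65 0; 0 0 1]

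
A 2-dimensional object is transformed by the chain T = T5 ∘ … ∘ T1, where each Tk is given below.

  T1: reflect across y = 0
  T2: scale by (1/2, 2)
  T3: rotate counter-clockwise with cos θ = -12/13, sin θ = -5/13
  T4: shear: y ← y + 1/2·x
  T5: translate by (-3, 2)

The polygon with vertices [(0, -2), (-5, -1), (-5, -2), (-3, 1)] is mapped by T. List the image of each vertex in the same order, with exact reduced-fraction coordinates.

image vertices: (-19/13, -12/13), (1/13, 69/26), (11/13, 31/26), (-31/13, 123/26)

T1 reflect across y = 0: (0, -2) → (0, 2); (-5, -1) → (-5, 1); (-5, -2) → (-5, 2); (-3, 1) → (-3, -1)
T2 scale by (1/2, 2): (0, 2) → (0, 4); (-5, 1) → (-5/2, 2); (-5, 2) → (-5/2, 4); (-3, -1) → (-3/2, -2)
T3 rotate counter-clockwise with cos θ = -12/13, sin θ = -5/13: (0, 4) → (20/13, -48/13); (-5/2, 2) → (40/13, -23/26); (-5/2, 4) → (50/13, -71/26); (-3/2, -2) → (8/13, 63/26)
T4 shear: y ← y + 1/2·x: (20/13, -48/13) → (20/13, -38/13); (40/13, -23/26) → (40/13, 17/26); (50/13, -71/26) → (50/13, -21/26); (8/13, 63/26) → (8/13, 71/26)
T5 translate by (-3, 2): (20/13, -38/13) → (-19/13, -12/13); (40/13, 17/26) → (1/13, 69/26); (50/13, -21/26) → (11/13, 31/26); (8/13, 71/26) → (-31/13, 123/26)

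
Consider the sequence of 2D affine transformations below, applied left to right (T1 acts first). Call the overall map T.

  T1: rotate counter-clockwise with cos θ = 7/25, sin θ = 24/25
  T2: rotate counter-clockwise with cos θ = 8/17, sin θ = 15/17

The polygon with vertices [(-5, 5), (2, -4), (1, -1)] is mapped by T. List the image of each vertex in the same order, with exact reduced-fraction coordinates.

image vertices: (7/85, -601/85), (116/85, 362/85), (-7/425, 601/425)

T1 rotate counter-clockwise with cos θ = 7/25, sin θ = 24/25: (-5, 5) → (-31/5, -17/5); (2, -4) → (22/5, 4/5); (1, -1) → (31/25, 17/25)
T2 rotate counter-clockwise with cos θ = 8/17, sin θ = 15/17: (-31/5, -17/5) → (7/85, -601/85); (22/5, 4/5) → (116/85, 362/85); (31/25, 17/25) → (-7/425, 601/425)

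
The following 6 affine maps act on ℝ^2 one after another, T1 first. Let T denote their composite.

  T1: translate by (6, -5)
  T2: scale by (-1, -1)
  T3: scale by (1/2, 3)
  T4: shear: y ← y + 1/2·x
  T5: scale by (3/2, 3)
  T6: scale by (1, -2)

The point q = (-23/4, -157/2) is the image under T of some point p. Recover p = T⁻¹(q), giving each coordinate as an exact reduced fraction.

T1 = [1 0 6; 0 1 -5; 0 0 1]
T2·T1 = [-1 0 -6; 0 -1 5; 0 0 1]
T3·…·T1 = [-1/2 0 -3; 0 -3 15; 0 0 1]
T4·…·T1 = [-1/2 0 -3; -1/4 -3 27/2; 0 0 1]
T5·…·T1 = [-3/4 0 -9/2; -3/4 -9 81/2; 0 0 1]
T6·…·T1 = [-3/4 0 -9/2; 3/2 18 -81; 0 0 1]
det M = -27/2; M⁻¹ = [-4/3 0 -6; 1/9 1/18 5; 0 0 1]
M⁻¹ · (-23/4, -157/2)ᵀ = (5/3, 0)ᵀ

p = (5/3, 0)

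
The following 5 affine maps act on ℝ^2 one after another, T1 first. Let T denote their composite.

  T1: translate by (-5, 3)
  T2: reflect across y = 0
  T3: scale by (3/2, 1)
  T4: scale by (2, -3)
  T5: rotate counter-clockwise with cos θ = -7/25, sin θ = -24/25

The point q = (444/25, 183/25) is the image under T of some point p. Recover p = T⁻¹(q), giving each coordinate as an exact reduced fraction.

p = (1, 2)

T1 = [1 0 -5; 0 1 3; 0 0 1]
T2·T1 = [1 0 -5; 0 -1 -3; 0 0 1]
T3·…·T1 = [3/2 0 -15/2; 0 -1 -3; 0 0 1]
T4·…·T1 = [3 0 -15; 0 3 9; 0 0 1]
T5·…·T1 = [-21/25 72/25 321/25; -72/25 -21/25 297/25; 0 0 1]
det M = 9; M⁻¹ = [-7/75 -8/25 5; 8/25 -7/75 -3; 0 0 1]
M⁻¹ · (444/25, 183/25)ᵀ = (1, 2)ᵀ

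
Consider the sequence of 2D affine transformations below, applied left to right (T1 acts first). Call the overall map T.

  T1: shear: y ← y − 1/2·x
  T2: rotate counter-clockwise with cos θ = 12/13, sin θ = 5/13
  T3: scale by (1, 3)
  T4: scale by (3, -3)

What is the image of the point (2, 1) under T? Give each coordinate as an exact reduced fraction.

T1 shear: y ← y − 1/2·x: (2, 1) → (2, 0)
T2 rotate counter-clockwise with cos θ = 12/13, sin θ = 5/13: (2, 0) → (24/13, 10/13)
T3 scale by (1, 3): (24/13, 10/13) → (24/13, 30/13)
T4 scale by (3, -3): (24/13, 30/13) → (72/13, -90/13)

T(p) = (72/13, -90/13)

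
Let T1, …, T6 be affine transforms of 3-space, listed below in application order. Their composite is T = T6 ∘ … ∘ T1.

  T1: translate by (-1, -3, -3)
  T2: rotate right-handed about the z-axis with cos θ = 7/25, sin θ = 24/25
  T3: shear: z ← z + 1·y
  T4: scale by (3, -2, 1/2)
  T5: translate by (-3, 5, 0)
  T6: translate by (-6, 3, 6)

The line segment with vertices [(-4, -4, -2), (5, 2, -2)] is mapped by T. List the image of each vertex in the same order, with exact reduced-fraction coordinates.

T1 translate by (-1, -3, -3): (-4, -4, -2) → (-5, -7, -5); (5, 2, -2) → (4, -1, -5)
T2 rotate right-handed about the z-axis with cos θ = 7/25, sin θ = 24/25: (-5, -7, -5) → (133/25, -169/25, -5); (4, -1, -5) → (52/25, 89/25, -5)
T3 shear: z ← z + 1·y: (133/25, -169/25, -5) → (133/25, -169/25, -294/25); (52/25, 89/25, -5) → (52/25, 89/25, -36/25)
T4 scale by (3, -2, 1/2): (133/25, -169/25, -294/25) → (399/25, 338/25, -147/25); (52/25, 89/25, -36/25) → (156/25, -178/25, -18/25)
T5 translate by (-3, 5, 0): (399/25, 338/25, -147/25) → (324/25, 463/25, -147/25); (156/25, -178/25, -18/25) → (81/25, -53/25, -18/25)
T6 translate by (-6, 3, 6): (324/25, 463/25, -147/25) → (174/25, 538/25, 3/25); (81/25, -53/25, -18/25) → (-69/25, 22/25, 132/25)

image vertices: (174/25, 538/25, 3/25), (-69/25, 22/25, 132/25)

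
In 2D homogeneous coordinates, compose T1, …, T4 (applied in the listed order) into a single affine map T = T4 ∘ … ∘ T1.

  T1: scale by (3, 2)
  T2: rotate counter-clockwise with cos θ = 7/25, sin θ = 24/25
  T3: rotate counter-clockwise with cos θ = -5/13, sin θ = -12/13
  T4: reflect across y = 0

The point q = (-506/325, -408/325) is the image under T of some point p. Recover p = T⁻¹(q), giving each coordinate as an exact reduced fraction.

T1 = [3 0 0; 0 2 0; 0 0 1]
T2·T1 = [21/25 -48/25 0; 72/25 14/25 0; 0 0 1]
T3·…·T1 = [759/325 408/325 0; -612/325 506/325 0; 0 0 1]
T4·…·T1 = [759/325 408/325 0; 612/325 -506/325 0; 0 0 1]
det M = -6; M⁻¹ = [253/975 68/325 0; 102/325 -253/650 0; 0 0 1]
M⁻¹ · (-506/325, -408/325)ᵀ = (-2/3, 0)ᵀ

p = (-2/3, 0)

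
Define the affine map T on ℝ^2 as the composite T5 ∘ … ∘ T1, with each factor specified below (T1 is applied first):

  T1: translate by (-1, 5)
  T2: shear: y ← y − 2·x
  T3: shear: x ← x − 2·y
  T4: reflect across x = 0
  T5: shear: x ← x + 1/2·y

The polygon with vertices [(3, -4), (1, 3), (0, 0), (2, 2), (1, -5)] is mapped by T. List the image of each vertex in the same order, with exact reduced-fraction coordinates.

T1 translate by (-1, 5): (3, -4) → (2, 1); (1, 3) → (0, 8); (0, 0) → (-1, 5); (2, 2) → (1, 7); (1, -5) → (0, 0)
T2 shear: y ← y − 2·x: (2, 1) → (2, -3); (0, 8) → (0, 8); (-1, 5) → (-1, 7); (1, 7) → (1, 5); (0, 0) → (0, 0)
T3 shear: x ← x − 2·y: (2, -3) → (8, -3); (0, 8) → (-16, 8); (-1, 7) → (-15, 7); (1, 5) → (-9, 5); (0, 0) → (0, 0)
T4 reflect across x = 0: (8, -3) → (-8, -3); (-16, 8) → (16, 8); (-15, 7) → (15, 7); (-9, 5) → (9, 5); (0, 0) → (0, 0)
T5 shear: x ← x + 1/2·y: (-8, -3) → (-19/2, -3); (16, 8) → (20, 8); (15, 7) → (37/2, 7); (9, 5) → (23/2, 5); (0, 0) → (0, 0)

image vertices: (-19/2, -3), (20, 8), (37/2, 7), (23/2, 5), (0, 0)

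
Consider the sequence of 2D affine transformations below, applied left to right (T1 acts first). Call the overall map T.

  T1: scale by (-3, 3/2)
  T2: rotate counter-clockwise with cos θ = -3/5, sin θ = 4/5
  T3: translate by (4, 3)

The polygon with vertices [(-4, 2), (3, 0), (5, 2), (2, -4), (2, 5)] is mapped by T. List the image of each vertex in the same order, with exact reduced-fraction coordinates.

T1 scale by (-3, 3/2): (-4, 2) → (12, 3); (3, 0) → (-9, 0); (5, 2) → (-15, 3); (2, -4) → (-6, -6); (2, 5) → (-6, 15/2)
T2 rotate counter-clockwise with cos θ = -3/5, sin θ = 4/5: (12, 3) → (-48/5, 39/5); (-9, 0) → (27/5, -36/5); (-15, 3) → (33/5, -69/5); (-6, -6) → (42/5, -6/5); (-6, 15/2) → (-12/5, -93/10)
T3 translate by (4, 3): (-48/5, 39/5) → (-28/5, 54/5); (27/5, -36/5) → (47/5, -21/5); (33/5, -69/5) → (53/5, -54/5); (42/5, -6/5) → (62/5, 9/5); (-12/5, -93/10) → (8/5, -63/10)

image vertices: (-28/5, 54/5), (47/5, -21/5), (53/5, -54/5), (62/5, 9/5), (8/5, -63/10)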